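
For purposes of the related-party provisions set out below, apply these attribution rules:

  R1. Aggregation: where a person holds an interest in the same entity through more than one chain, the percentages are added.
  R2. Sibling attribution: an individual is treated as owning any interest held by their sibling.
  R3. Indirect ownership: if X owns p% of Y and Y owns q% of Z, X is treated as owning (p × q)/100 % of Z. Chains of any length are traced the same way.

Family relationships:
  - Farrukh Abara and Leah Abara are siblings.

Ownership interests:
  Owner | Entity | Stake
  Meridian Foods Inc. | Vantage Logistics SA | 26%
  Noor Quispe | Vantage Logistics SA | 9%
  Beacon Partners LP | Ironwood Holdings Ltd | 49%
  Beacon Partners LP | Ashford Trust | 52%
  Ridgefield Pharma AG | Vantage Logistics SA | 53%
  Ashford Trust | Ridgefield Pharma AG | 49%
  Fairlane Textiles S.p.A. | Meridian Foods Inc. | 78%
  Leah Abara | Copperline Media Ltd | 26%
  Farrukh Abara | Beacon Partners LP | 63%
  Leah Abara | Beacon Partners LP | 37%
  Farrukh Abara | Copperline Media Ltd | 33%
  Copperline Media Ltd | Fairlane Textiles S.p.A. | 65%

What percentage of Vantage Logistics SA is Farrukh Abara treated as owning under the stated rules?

21.28178%

By sibling attribution (R2), Farrukh Abara is treated as also owning Leah Abara's interest in Beacon Partners LP, giving 63% + 37% = 100%.
By sibling attribution (R2), Farrukh Abara is treated as also owning Leah Abara's interest in Copperline Media Ltd, giving 33% + 26% = 59%.
Chain via Beacon Partners LP → Ashford Trust → Ridgefield Pharma AG (R3): 100% × 52% × 49% × 53% = 13.5044% of Vantage Logistics SA.
Chain via Copperline Media Ltd → Fairlane Textiles S.p.A. → Meridian Foods Inc. (R3): 59% × 65% × 78% × 26% = 7.77738% of Vantage Logistics SA.
Aggregating (R1): 13.5044% + 7.77738% = 21.28178%.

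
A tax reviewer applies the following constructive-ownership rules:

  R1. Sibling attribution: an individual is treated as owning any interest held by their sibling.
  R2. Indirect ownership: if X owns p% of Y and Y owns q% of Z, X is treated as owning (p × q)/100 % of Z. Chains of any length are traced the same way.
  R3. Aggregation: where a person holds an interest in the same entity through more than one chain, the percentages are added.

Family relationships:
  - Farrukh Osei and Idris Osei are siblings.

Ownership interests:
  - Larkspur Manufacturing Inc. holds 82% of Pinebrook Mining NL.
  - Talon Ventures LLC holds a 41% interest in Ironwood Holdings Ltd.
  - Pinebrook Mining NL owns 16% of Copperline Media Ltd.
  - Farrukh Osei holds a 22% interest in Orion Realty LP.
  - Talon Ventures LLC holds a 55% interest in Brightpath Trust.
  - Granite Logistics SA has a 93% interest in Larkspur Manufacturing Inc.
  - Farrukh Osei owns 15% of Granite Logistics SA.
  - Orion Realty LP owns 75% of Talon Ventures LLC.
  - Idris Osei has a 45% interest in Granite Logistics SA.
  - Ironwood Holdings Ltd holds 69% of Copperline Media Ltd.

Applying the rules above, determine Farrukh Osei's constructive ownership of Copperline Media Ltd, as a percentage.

11.98881%

By sibling attribution (R1), Farrukh Osei is treated as also owning Idris Osei's interest in Granite Logistics SA, giving 15% + 45% = 60%.
Chain via Orion Realty LP → Talon Ventures LLC → Ironwood Holdings Ltd (R2): 22% × 75% × 41% × 69% = 4.66785% of Copperline Media Ltd.
Chain via Granite Logistics SA → Larkspur Manufacturing Inc. → Pinebrook Mining NL (R2): 60% × 93% × 82% × 16% = 7.32096% of Copperline Media Ltd.
Aggregating (R3): 4.66785% + 7.32096% = 11.98881%.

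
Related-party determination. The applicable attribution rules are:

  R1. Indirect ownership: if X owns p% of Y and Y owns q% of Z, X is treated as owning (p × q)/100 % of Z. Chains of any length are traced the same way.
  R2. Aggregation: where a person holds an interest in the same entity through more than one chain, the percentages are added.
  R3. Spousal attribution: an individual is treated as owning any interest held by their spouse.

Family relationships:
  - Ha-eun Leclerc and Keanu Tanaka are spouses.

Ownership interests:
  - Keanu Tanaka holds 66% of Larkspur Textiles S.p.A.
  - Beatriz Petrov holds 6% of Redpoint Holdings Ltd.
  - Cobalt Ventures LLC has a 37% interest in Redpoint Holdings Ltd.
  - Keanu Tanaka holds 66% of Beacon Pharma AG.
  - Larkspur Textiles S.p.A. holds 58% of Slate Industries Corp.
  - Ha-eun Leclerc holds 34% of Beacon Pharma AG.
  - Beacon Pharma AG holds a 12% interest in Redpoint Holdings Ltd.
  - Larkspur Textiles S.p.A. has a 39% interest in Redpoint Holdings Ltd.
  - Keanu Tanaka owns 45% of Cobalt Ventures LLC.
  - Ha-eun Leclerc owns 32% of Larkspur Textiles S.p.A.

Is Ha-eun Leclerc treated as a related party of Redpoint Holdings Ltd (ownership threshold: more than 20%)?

Yes

By spousal attribution (R3), Ha-eun Leclerc is treated as also owning Keanu Tanaka's interest in Beacon Pharma AG, giving 34% + 66% = 100%.
By spousal attribution (R3), Ha-eun Leclerc is treated as also owning Keanu Tanaka's interest in Larkspur Textiles S.p.A, giving 32% + 66% = 98%.
By spousal attribution (R3), Ha-eun Leclerc is treated as owning Keanu Tanaka's 45% interest in Cobalt Ventures LLC.
Chain via Beacon Pharma AG (R1): 100% × 12% = 12% of Redpoint Holdings Ltd.
Chain via Larkspur Textiles S.p.A. (R1): 98% × 39% = 38.22% of Redpoint Holdings Ltd.
Chain via Cobalt Ventures LLC (R1): 45% × 37% = 16.65% of Redpoint Holdings Ltd.
Aggregating (R2): 12% + 38.22% + 16.65% = 66.87%.
66.87% exceeds the 20% threshold, so Ha-eun is a related party to Redpoint Holdings Ltd.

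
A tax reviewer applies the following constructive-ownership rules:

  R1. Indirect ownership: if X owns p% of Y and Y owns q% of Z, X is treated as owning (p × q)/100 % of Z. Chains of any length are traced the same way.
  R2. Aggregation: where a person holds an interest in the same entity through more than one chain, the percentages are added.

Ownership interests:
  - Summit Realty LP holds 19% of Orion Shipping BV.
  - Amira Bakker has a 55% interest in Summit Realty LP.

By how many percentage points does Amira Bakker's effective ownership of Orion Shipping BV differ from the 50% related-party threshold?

Chain via Summit Realty LP (R1): 55% × 19% = 10.45% of Orion Shipping BV.
10.45% falls short of the 50% threshold by 39.55 percentage points.

39.55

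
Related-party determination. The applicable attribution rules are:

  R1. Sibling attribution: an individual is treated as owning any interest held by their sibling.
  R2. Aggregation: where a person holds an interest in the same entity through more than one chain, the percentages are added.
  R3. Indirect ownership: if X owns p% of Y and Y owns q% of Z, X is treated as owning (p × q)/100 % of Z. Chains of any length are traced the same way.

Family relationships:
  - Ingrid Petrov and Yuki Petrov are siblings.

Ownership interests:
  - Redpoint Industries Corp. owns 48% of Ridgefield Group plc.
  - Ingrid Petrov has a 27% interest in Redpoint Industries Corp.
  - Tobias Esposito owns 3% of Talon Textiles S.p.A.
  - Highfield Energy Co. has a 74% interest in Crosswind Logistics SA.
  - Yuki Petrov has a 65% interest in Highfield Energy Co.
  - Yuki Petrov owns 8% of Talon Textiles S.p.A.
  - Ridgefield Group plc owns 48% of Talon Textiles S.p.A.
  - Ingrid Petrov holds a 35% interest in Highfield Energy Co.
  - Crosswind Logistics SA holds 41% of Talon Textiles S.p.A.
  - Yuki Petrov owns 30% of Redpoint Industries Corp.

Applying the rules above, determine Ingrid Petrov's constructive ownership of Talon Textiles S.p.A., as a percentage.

By sibling attribution (R1), Ingrid Petrov is treated as also owning Yuki Petrov's interest in Highfield Energy Co, giving 35% + 65% = 100%.
By sibling attribution (R1), Ingrid Petrov is treated as also owning Yuki Petrov's interest in Redpoint Industries Corp, giving 27% + 30% = 57%.
By sibling attribution (R1), Ingrid Petrov is treated as owning Yuki Petrov's 8% interest in Talon Textiles S.p.A.
Chain via Highfield Energy Co. → Crosswind Logistics SA (R3): 100% × 74% × 41% = 30.34% of Talon Textiles S.p.A.
Chain via Redpoint Industries Corp. → Ridgefield Group plc (R3): 57% × 48% × 48% = 13.1328% of Talon Textiles S.p.A.
Direct interest in Talon Textiles S.p.A: 8%.
Aggregating (R2): 30.34% + 13.1328% + 8% = 51.4728%.

51.4728%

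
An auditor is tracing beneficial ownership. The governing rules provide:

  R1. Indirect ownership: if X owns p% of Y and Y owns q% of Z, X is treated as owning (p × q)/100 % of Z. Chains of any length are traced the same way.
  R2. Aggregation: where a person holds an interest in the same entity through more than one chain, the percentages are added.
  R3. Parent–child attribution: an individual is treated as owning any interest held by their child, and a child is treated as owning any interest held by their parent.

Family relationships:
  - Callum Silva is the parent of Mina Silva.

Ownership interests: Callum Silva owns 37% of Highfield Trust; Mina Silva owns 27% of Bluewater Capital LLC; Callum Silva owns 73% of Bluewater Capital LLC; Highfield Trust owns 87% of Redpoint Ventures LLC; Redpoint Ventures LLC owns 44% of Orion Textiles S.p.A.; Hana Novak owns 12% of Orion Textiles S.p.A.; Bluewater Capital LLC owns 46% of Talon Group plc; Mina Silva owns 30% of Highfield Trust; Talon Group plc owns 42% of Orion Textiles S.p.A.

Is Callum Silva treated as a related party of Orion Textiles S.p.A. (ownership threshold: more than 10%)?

By parent–child attribution (R3), Callum Silva is treated as also owning Mina Silva's interest in Highfield Trust, giving 37% + 30% = 67%.
By parent–child attribution (R3), Callum Silva is treated as also owning Mina Silva's interest in Bluewater Capital LLC, giving 73% + 27% = 100%.
Chain via Highfield Trust → Redpoint Ventures LLC (R1): 67% × 87% × 44% = 25.6476% of Orion Textiles S.p.A.
Chain via Bluewater Capital LLC → Talon Group plc (R1): 100% × 46% × 42% = 19.32% of Orion Textiles S.p.A.
Aggregating (R2): 25.6476% + 19.32% = 44.9676%.
44.9676% exceeds the 10% threshold, so Callum is a related party to Orion Textiles S.p.A.

Yes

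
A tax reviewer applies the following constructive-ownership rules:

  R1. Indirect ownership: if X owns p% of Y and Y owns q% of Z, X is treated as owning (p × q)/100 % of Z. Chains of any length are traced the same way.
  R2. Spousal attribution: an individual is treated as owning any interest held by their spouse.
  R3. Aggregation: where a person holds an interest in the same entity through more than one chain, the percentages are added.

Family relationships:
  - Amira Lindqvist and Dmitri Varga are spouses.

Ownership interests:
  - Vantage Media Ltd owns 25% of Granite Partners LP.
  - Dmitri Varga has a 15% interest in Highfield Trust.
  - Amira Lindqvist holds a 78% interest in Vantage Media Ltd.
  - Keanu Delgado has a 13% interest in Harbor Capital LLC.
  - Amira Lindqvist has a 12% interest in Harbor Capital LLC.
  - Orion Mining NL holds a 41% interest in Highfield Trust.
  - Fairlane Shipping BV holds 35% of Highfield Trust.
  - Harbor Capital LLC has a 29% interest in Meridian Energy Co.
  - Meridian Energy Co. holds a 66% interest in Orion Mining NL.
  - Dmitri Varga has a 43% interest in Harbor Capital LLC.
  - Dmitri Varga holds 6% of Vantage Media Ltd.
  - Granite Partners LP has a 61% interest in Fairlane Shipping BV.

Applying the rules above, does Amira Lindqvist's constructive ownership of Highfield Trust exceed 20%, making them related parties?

Yes

By spousal attribution (R2), Amira Lindqvist is treated as also owning Dmitri Varga's interest in Harbor Capital LLC, giving 12% + 43% = 55%.
By spousal attribution (R2), Amira Lindqvist is treated as also owning Dmitri Varga's interest in Vantage Media Ltd, giving 78% + 6% = 84%.
By spousal attribution (R2), Amira Lindqvist is treated as owning Dmitri Varga's 15% interest in Highfield Trust.
Chain via Harbor Capital LLC → Meridian Energy Co. → Orion Mining NL (R1): 55% × 29% × 66% × 41% = 4.31607% of Highfield Trust.
Chain via Vantage Media Ltd → Granite Partners LP → Fairlane Shipping BV (R1): 84% × 25% × 61% × 35% = 4.4835% of Highfield Trust.
Direct interest in Highfield Trust: 15%.
Aggregating (R3): 4.31607% + 4.4835% + 15% = 23.79957%.
23.79957% exceeds the 20% threshold, so Amira is a related party to Highfield Trust.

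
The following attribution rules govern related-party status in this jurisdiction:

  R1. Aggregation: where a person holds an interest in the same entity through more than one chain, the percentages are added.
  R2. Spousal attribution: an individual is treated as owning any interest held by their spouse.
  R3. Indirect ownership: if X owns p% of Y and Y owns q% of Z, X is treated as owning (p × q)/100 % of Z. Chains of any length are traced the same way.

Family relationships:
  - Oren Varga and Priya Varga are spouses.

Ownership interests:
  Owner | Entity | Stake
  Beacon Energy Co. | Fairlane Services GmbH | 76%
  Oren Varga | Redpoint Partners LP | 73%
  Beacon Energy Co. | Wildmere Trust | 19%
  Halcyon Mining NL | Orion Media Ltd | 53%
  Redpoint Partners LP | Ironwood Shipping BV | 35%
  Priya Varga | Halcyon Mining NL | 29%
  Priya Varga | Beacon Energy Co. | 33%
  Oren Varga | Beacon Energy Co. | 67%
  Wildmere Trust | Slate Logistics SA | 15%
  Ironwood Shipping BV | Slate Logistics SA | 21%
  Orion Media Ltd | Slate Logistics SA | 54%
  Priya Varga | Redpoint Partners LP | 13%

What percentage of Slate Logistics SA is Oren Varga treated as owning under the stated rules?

By spousal attribution (R2), Oren Varga is treated as also owning Priya Varga's interest in Beacon Energy Co, giving 67% + 33% = 100%.
By spousal attribution (R2), Oren Varga is treated as also owning Priya Varga's interest in Redpoint Partners LP, giving 73% + 13% = 86%.
By spousal attribution (R2), Oren Varga is treated as owning Priya Varga's 29% interest in Halcyon Mining NL.
Chain via Beacon Energy Co. → Wildmere Trust (R3): 100% × 19% × 15% = 2.85% of Slate Logistics SA.
Chain via Redpoint Partners LP → Ironwood Shipping BV (R3): 86% × 35% × 21% = 6.321% of Slate Logistics SA.
Chain via Halcyon Mining NL → Orion Media Ltd (R3): 29% × 53% × 54% = 8.2998% of Slate Logistics SA.
Aggregating (R1): 2.85% + 6.321% + 8.2998% = 17.4708%.

17.4708%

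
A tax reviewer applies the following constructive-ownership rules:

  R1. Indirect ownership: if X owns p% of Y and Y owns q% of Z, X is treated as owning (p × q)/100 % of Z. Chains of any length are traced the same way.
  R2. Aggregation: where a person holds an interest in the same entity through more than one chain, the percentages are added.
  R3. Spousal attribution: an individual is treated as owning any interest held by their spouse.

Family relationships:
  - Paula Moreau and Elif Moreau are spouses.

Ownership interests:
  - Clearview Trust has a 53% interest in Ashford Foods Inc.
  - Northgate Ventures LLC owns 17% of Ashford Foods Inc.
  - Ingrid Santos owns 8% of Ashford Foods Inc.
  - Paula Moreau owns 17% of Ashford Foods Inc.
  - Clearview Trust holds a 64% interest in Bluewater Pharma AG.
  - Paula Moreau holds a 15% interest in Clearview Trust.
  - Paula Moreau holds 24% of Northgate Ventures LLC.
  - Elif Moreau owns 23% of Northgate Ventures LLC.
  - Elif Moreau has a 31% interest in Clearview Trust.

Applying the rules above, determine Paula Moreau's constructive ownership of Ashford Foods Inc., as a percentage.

49.37%

By spousal attribution (R3), Paula Moreau is treated as also owning Elif Moreau's interest in Clearview Trust, giving 15% + 31% = 46%.
By spousal attribution (R3), Paula Moreau is treated as also owning Elif Moreau's interest in Northgate Ventures LLC, giving 24% + 23% = 47%.
Chain via Clearview Trust (R1): 46% × 53% = 24.38% of Ashford Foods Inc.
Chain via Northgate Ventures LLC (R1): 47% × 17% = 7.99% of Ashford Foods Inc.
Direct interest in Ashford Foods Inc: 17%.
Aggregating (R2): 24.38% + 7.99% + 17% = 49.37%.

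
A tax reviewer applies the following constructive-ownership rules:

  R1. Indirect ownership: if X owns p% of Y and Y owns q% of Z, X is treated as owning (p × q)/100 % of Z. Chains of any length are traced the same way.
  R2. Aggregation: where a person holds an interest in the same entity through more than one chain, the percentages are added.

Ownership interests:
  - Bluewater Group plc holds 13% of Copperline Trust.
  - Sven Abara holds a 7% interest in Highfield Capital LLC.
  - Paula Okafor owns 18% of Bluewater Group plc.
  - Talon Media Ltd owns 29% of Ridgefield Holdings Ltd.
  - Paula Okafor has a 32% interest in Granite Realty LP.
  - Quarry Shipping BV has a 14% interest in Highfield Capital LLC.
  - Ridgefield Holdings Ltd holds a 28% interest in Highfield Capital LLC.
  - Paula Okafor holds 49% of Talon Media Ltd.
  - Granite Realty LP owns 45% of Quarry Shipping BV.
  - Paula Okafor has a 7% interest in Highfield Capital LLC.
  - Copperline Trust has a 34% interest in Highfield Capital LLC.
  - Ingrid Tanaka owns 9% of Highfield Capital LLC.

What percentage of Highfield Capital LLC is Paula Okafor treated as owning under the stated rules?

Chain via Bluewater Group plc → Copperline Trust (R1): 18% × 13% × 34% = 0.7956% of Highfield Capital LLC.
Chain via Talon Media Ltd → Ridgefield Holdings Ltd (R1): 49% × 29% × 28% = 3.9788% of Highfield Capital LLC.
Chain via Granite Realty LP → Quarry Shipping BV (R1): 32% × 45% × 14% = 2.016% of Highfield Capital LLC.
Direct interest in Highfield Capital LLC: 7%.
Aggregating (R2): 0.7956% + 3.9788% + 2.016% + 7% = 13.7904%.

13.7904%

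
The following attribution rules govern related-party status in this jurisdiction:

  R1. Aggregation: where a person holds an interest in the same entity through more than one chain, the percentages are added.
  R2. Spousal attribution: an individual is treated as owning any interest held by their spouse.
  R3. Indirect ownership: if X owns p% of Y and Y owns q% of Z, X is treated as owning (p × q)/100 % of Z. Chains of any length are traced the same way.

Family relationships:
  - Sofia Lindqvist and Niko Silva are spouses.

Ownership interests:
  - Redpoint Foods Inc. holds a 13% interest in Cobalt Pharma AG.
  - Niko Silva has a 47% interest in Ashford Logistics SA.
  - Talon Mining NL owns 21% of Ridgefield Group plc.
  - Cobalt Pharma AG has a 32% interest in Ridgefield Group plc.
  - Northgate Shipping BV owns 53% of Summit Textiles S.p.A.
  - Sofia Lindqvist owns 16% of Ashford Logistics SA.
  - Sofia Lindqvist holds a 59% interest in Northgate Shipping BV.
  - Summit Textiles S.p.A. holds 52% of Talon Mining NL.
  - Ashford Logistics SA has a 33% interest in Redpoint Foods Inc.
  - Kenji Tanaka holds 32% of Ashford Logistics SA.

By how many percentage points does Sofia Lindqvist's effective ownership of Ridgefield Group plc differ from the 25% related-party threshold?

20.720452

By spousal attribution (R2), Sofia Lindqvist is treated as also owning Niko Silva's interest in Ashford Logistics SA, giving 16% + 47% = 63%.
Chain via Ashford Logistics SA → Redpoint Foods Inc. → Cobalt Pharma AG (R3): 63% × 33% × 13% × 32% = 0.864864% of Ridgefield Group plc.
Chain via Northgate Shipping BV → Summit Textiles S.p.A. → Talon Mining NL (R3): 59% × 53% × 52% × 21% = 3.414684% of Ridgefield Group plc.
Aggregating (R1): 0.864864% + 3.414684% = 4.279548%.
4.279548% falls short of the 25% threshold by 20.720452 percentage points.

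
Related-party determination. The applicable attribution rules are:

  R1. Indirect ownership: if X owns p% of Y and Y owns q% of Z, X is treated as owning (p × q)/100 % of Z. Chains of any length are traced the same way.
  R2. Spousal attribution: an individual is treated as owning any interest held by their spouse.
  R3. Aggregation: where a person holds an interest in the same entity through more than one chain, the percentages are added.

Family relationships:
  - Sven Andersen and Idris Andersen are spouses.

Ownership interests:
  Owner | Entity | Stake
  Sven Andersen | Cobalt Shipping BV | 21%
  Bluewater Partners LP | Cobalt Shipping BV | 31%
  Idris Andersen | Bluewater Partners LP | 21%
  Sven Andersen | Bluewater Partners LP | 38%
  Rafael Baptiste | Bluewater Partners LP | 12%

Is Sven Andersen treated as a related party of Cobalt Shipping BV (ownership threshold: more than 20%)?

Yes

By spousal attribution (R2), Sven Andersen is treated as also owning Idris Andersen's interest in Bluewater Partners LP, giving 38% + 21% = 59%.
Chain via Bluewater Partners LP (R1): 59% × 31% = 18.29% of Cobalt Shipping BV.
Direct interest in Cobalt Shipping BV: 21%.
Aggregating (R3): 18.29% + 21% = 39.29%.
39.29% exceeds the 20% threshold, so Sven is a related party to Cobalt Shipping BV.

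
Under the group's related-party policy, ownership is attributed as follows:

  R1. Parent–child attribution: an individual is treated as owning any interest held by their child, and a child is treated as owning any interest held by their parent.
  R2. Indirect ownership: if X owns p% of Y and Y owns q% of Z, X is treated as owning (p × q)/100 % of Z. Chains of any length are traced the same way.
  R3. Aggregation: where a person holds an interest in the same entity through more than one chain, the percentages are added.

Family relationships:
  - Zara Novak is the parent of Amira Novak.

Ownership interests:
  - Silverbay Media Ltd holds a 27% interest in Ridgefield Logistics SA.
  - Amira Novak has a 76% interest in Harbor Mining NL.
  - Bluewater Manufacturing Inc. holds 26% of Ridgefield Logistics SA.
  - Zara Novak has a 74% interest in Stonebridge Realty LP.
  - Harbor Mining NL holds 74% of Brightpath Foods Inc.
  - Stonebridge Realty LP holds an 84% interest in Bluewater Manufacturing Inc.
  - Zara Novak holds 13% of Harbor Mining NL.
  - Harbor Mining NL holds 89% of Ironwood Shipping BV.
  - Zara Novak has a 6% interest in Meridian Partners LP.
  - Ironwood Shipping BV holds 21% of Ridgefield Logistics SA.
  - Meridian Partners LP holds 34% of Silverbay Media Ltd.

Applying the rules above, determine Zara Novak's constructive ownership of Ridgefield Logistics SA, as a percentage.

By parent–child attribution (R1), Zara Novak is treated as also owning Amira Novak's interest in Harbor Mining NL, giving 13% + 76% = 89%.
Chain via Harbor Mining NL → Ironwood Shipping BV (R2): 89% × 89% × 21% = 16.6341% of Ridgefield Logistics SA.
Chain via Meridian Partners LP → Silverbay Media Ltd (R2): 6% × 34% × 27% = 0.5508% of Ridgefield Logistics SA.
Chain via Stonebridge Realty LP → Bluewater Manufacturing Inc. (R2): 74% × 84% × 26% = 16.1616% of Ridgefield Logistics SA.
Aggregating (R3): 16.6341% + 0.5508% + 16.1616% = 33.3465%.

33.3465%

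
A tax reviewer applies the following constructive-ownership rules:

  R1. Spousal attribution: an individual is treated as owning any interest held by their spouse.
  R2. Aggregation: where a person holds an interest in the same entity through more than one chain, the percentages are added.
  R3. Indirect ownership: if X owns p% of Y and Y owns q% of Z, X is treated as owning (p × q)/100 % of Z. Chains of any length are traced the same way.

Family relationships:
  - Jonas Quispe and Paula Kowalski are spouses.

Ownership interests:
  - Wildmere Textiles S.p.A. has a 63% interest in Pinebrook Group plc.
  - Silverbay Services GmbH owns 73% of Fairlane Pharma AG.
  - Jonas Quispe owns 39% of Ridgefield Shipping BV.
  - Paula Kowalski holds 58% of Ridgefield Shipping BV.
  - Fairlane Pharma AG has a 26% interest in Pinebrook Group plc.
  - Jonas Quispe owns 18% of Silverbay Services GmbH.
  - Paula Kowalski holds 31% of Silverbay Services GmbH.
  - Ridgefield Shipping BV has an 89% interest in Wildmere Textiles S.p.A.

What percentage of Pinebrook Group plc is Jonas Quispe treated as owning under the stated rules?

By spousal attribution (R1), Jonas Quispe is treated as also owning Paula Kowalski's interest in Silverbay Services GmbH, giving 18% + 31% = 49%.
By spousal attribution (R1), Jonas Quispe is treated as also owning Paula Kowalski's interest in Ridgefield Shipping BV, giving 39% + 58% = 97%.
Chain via Silverbay Services GmbH → Fairlane Pharma AG (R3): 49% × 73% × 26% = 9.3002% of Pinebrook Group plc.
Chain via Ridgefield Shipping BV → Wildmere Textiles S.p.A. (R3): 97% × 89% × 63% = 54.3879% of Pinebrook Group plc.
Aggregating (R2): 9.3002% + 54.3879% = 63.6881%.

63.6881%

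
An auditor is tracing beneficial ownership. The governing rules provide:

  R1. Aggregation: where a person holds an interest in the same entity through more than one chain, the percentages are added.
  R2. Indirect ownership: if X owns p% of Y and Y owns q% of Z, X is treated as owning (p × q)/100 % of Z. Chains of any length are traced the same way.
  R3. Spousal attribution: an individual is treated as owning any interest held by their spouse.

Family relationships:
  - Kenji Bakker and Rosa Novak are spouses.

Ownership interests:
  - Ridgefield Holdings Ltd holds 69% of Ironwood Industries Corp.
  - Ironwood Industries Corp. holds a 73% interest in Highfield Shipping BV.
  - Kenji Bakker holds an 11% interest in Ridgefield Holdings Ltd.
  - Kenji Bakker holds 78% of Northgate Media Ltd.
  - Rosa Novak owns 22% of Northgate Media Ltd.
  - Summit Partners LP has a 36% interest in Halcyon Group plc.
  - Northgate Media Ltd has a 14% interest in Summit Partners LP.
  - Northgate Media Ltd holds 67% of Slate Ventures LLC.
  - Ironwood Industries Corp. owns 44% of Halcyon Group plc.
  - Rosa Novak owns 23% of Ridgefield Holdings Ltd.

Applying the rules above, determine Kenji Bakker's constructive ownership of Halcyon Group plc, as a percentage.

15.3624%

By spousal attribution (R3), Kenji Bakker is treated as also owning Rosa Novak's interest in Northgate Media Ltd, giving 78% + 22% = 100%.
By spousal attribution (R3), Kenji Bakker is treated as also owning Rosa Novak's interest in Ridgefield Holdings Ltd, giving 11% + 23% = 34%.
Chain via Northgate Media Ltd → Summit Partners LP (R2): 100% × 14% × 36% = 5.04% of Halcyon Group plc.
Chain via Ridgefield Holdings Ltd → Ironwood Industries Corp. (R2): 34% × 69% × 44% = 10.3224% of Halcyon Group plc.
Aggregating (R1): 5.04% + 10.3224% = 15.3624%.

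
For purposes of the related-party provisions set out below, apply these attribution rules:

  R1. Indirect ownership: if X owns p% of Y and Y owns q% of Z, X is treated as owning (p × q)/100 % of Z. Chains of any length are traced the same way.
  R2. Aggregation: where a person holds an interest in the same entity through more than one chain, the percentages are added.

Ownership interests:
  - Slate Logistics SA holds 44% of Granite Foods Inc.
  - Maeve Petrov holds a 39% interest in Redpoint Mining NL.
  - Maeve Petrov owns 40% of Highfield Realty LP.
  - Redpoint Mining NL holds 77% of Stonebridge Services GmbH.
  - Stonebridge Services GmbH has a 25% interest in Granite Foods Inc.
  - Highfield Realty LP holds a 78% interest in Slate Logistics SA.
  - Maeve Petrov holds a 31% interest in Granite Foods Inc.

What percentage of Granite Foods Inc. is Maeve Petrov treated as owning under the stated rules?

52.2355%

Chain via Redpoint Mining NL → Stonebridge Services GmbH (R1): 39% × 77% × 25% = 7.5075% of Granite Foods Inc.
Chain via Highfield Realty LP → Slate Logistics SA (R1): 40% × 78% × 44% = 13.728% of Granite Foods Inc.
Direct interest in Granite Foods Inc: 31%.
Aggregating (R2): 7.5075% + 13.728% + 31% = 52.2355%.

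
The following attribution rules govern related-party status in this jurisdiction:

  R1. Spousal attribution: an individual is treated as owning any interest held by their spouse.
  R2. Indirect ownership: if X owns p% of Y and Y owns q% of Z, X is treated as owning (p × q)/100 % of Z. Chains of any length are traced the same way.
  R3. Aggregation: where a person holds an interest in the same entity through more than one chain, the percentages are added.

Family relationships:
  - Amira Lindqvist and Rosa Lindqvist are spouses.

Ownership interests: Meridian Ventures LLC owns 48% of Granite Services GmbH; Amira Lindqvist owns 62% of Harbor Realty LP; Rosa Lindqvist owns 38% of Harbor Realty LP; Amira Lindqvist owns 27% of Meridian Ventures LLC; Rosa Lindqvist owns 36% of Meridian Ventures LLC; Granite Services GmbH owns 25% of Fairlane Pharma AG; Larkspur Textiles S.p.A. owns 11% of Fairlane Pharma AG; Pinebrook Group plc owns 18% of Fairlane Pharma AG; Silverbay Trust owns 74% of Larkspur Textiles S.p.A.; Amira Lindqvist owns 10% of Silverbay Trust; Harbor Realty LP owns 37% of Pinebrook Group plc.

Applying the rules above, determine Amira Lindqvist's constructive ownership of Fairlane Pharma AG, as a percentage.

By spousal attribution (R1), Amira Lindqvist is treated as also owning Rosa Lindqvist's interest in Meridian Ventures LLC, giving 27% + 36% = 63%.
By spousal attribution (R1), Amira Lindqvist is treated as also owning Rosa Lindqvist's interest in Harbor Realty LP, giving 62% + 38% = 100%.
Chain via Meridian Ventures LLC → Granite Services GmbH (R2): 63% × 48% × 25% = 7.56% of Fairlane Pharma AG.
Chain via Silverbay Trust → Larkspur Textiles S.p.A. (R2): 10% × 74% × 11% = 0.814% of Fairlane Pharma AG.
Chain via Harbor Realty LP → Pinebrook Group plc (R2): 100% × 37% × 18% = 6.66% of Fairlane Pharma AG.
Aggregating (R3): 7.56% + 0.814% + 6.66% = 15.034%.

15.034%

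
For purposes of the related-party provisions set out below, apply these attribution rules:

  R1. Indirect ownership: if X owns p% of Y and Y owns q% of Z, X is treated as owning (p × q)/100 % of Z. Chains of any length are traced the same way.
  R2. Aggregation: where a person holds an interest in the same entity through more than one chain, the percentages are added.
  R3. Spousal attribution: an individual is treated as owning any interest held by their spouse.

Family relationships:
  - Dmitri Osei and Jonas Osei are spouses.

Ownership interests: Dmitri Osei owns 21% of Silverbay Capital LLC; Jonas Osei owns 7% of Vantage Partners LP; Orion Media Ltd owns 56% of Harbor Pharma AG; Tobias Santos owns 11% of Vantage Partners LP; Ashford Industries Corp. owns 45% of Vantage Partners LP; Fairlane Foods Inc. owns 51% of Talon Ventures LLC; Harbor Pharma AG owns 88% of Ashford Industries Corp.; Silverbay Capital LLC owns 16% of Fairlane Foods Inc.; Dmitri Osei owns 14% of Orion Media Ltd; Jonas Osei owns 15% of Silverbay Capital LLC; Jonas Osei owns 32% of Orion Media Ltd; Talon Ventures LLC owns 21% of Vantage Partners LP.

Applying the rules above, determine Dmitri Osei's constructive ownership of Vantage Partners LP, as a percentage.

By spousal attribution (R3), Dmitri Osei is treated as also owning Jonas Osei's interest in Orion Media Ltd, giving 14% + 32% = 46%.
By spousal attribution (R3), Dmitri Osei is treated as also owning Jonas Osei's interest in Silverbay Capital LLC, giving 21% + 15% = 36%.
By spousal attribution (R3), Dmitri Osei is treated as owning Jonas Osei's 7% interest in Vantage Partners LP.
Chain via Orion Media Ltd → Harbor Pharma AG → Ashford Industries Corp. (R1): 46% × 56% × 88% × 45% = 10.20096% of Vantage Partners LP.
Chain via Silverbay Capital LLC → Fairlane Foods Inc. → Talon Ventures LLC (R1): 36% × 16% × 51% × 21% = 0.616896% of Vantage Partners LP.
Direct interest in Vantage Partners LP: 7%.
Aggregating (R2): 10.20096% + 0.616896% + 7% = 17.817856%.

17.817856%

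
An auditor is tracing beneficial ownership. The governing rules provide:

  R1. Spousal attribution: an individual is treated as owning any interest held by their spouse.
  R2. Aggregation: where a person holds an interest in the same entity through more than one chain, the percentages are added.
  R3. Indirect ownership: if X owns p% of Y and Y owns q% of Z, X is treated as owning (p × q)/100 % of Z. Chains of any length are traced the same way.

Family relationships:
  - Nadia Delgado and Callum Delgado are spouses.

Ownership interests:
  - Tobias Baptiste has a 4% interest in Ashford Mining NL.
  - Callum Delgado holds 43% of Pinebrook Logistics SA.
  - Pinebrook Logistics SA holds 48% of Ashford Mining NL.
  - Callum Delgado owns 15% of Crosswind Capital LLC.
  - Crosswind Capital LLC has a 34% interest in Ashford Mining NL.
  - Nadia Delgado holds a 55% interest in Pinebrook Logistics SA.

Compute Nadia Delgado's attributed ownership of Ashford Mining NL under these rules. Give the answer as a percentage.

52.14%

By spousal attribution (R1), Nadia Delgado is treated as also owning Callum Delgado's interest in Pinebrook Logistics SA, giving 55% + 43% = 98%.
By spousal attribution (R1), Nadia Delgado is treated as owning Callum Delgado's 15% interest in Crosswind Capital LLC.
Chain via Pinebrook Logistics SA (R3): 98% × 48% = 47.04% of Ashford Mining NL.
Chain via Crosswind Capital LLC (R3): 15% × 34% = 5.1% of Ashford Mining NL.
Aggregating (R2): 47.04% + 5.1% = 52.14%.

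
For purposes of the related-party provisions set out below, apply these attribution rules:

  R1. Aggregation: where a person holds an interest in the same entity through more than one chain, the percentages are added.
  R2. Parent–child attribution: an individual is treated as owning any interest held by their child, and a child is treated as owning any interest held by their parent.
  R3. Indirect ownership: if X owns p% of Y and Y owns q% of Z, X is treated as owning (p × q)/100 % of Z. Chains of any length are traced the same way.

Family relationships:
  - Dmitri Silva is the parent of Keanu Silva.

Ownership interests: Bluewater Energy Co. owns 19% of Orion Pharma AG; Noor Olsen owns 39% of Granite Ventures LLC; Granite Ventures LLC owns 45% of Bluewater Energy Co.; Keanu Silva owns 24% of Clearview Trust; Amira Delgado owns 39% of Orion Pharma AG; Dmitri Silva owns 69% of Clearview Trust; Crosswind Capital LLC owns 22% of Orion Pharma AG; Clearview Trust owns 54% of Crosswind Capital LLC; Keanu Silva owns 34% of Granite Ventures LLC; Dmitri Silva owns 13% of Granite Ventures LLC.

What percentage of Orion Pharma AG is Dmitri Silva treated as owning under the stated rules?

By parent–child attribution (R2), Dmitri Silva is treated as also owning Keanu Silva's interest in Clearview Trust, giving 69% + 24% = 93%.
By parent–child attribution (R2), Dmitri Silva is treated as also owning Keanu Silva's interest in Granite Ventures LLC, giving 13% + 34% = 47%.
Chain via Clearview Trust → Crosswind Capital LLC (R3): 93% × 54% × 22% = 11.0484% of Orion Pharma AG.
Chain via Granite Ventures LLC → Bluewater Energy Co. (R3): 47% × 45% × 19% = 4.0185% of Orion Pharma AG.
Aggregating (R1): 11.0484% + 4.0185% = 15.0669%.

15.0669%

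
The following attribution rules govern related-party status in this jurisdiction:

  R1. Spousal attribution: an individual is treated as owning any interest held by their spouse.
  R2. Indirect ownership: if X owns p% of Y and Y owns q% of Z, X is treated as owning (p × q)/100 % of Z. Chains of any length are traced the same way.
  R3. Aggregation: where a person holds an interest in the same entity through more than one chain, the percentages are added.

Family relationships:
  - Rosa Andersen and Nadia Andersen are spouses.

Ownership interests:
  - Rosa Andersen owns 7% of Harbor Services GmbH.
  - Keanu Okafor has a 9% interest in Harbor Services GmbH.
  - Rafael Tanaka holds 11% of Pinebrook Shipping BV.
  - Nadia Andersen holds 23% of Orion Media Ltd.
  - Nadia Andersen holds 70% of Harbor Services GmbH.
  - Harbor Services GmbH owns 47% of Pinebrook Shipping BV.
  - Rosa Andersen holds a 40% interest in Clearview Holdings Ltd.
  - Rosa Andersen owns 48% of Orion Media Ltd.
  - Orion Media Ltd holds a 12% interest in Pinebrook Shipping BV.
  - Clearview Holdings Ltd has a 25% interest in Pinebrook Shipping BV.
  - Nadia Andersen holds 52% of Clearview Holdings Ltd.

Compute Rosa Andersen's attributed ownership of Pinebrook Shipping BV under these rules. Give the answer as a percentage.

67.71%

By spousal attribution (R1), Rosa Andersen is treated as also owning Nadia Andersen's interest in Harbor Services GmbH, giving 7% + 70% = 77%.
By spousal attribution (R1), Rosa Andersen is treated as also owning Nadia Andersen's interest in Clearview Holdings Ltd, giving 40% + 52% = 92%.
By spousal attribution (R1), Rosa Andersen is treated as also owning Nadia Andersen's interest in Orion Media Ltd, giving 48% + 23% = 71%.
Chain via Harbor Services GmbH (R2): 77% × 47% = 36.19% of Pinebrook Shipping BV.
Chain via Clearview Holdings Ltd (R2): 92% × 25% = 23% of Pinebrook Shipping BV.
Chain via Orion Media Ltd (R2): 71% × 12% = 8.52% of Pinebrook Shipping BV.
Aggregating (R3): 36.19% + 23% + 8.52% = 67.71%.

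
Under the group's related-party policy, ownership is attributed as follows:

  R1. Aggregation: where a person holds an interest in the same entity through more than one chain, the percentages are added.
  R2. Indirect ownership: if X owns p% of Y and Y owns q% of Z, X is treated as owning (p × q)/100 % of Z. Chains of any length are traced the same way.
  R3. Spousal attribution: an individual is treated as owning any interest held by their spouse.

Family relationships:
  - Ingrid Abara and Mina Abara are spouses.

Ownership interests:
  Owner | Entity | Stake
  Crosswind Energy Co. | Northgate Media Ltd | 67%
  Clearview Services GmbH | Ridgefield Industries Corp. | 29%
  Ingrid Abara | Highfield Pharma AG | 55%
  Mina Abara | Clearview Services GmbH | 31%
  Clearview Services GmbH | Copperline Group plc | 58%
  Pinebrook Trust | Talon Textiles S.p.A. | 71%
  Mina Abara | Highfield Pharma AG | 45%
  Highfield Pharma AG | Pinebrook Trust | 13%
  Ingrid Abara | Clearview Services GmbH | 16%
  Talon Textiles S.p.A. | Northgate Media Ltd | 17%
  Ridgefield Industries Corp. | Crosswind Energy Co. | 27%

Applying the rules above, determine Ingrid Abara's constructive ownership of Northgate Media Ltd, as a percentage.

4.034767%

By spousal attribution (R3), Ingrid Abara is treated as also owning Mina Abara's interest in Highfield Pharma AG, giving 55% + 45% = 100%.
By spousal attribution (R3), Ingrid Abara is treated as also owning Mina Abara's interest in Clearview Services GmbH, giving 16% + 31% = 47%.
Chain via Highfield Pharma AG → Pinebrook Trust → Talon Textiles S.p.A. (R2): 100% × 13% × 71% × 17% = 1.5691% of Northgate Media Ltd.
Chain via Clearview Services GmbH → Ridgefield Industries Corp. → Crosswind Energy Co. (R2): 47% × 29% × 27% × 67% = 2.465667% of Northgate Media Ltd.
Aggregating (R1): 1.5691% + 2.465667% = 4.034767%.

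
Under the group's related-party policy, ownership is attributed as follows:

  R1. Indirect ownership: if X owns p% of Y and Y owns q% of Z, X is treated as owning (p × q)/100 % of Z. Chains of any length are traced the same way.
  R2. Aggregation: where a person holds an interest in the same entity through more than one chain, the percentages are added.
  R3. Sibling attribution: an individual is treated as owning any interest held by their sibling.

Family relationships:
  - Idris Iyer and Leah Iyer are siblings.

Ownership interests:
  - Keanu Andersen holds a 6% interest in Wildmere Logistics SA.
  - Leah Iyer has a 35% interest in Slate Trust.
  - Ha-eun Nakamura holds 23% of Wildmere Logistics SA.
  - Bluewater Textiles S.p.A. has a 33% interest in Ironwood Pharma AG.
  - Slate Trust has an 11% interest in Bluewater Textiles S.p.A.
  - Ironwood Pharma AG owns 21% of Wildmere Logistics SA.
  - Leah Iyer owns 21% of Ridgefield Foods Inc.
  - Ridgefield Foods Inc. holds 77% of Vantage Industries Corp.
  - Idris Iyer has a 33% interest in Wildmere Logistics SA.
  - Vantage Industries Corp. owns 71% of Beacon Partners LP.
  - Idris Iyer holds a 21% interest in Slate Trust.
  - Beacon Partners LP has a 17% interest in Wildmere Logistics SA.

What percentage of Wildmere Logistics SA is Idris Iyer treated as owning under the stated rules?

By sibling attribution (R3), Idris Iyer is treated as also owning Leah Iyer's interest in Slate Trust, giving 21% + 35% = 56%.
By sibling attribution (R3), Idris Iyer is treated as owning Leah Iyer's 21% interest in Ridgefield Foods Inc.
Chain via Slate Trust → Bluewater Textiles S.p.A. → Ironwood Pharma AG (R1): 56% × 11% × 33% × 21% = 0.426888% of Wildmere Logistics SA.
Direct interest in Wildmere Logistics SA: 33%.
Chain via Ridgefield Foods Inc. → Vantage Industries Corp. → Beacon Partners LP (R1): 21% × 77% × 71% × 17% = 1.951719% of Wildmere Logistics SA.
Aggregating (R2): 0.426888% + 33% + 1.951719% = 35.378607%.

35.378607%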